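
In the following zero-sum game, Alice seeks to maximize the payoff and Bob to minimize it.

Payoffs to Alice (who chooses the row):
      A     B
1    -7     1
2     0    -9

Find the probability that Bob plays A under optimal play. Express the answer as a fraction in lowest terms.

Row minima are -7 and -9, so Alice's maximin is -7; column maxima are 0 and 1, so Bob's minimax is 0. These differ, so the equilibrium is in mixed strategies.
Let Bob play A with probability q. Alice is indifferent when −7q + (1−q) = −9(1−q), giving q = 10/17.

10/17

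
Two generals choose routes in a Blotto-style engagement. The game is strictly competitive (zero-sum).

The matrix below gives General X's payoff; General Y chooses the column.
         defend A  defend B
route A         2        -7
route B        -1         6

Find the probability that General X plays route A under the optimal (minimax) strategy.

Row minima are -7 and -1, so General X's maximin is -1; column maxima are 2 and 6, so General Y's minimax is 2. These differ, so the equilibrium is in mixed strategies.
Let General X play route A with probability p. General Y is indifferent when 2p − (1−p) = −7p + 6(1−p), giving p = 7/16.

7/16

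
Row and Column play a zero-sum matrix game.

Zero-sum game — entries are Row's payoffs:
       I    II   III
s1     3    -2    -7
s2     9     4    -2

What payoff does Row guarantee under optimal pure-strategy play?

-2

Row minima: -7, -2 → Row's maximin is -2.
Column maxima: 9, 4, -2 → Column's minimax is -2.
They coincide at (s2, III), so the value is -2.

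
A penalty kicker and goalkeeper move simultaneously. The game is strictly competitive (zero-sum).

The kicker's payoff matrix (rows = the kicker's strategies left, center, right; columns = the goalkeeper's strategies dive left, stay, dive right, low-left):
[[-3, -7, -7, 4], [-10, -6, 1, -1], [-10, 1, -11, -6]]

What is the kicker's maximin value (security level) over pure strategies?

The worst-case payoff for each row is left: -7, center: -10, right: -11.
The best of these is -7.

-7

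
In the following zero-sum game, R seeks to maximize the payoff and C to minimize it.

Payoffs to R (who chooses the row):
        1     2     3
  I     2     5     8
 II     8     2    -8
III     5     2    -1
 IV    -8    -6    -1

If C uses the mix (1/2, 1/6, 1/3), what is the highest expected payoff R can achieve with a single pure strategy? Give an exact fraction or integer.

I: (2)·(1/2) + (5)·(1/6) + (8)·(1/3) = 9/2.
II: (8)·(1/2) + (2)·(1/6) + (-8)·(1/3) = 5/3.
III: (5)·(1/2) + (2)·(1/6) + (-1)·(1/3) = 5/2.
IV: (-8)·(1/2) + (-6)·(1/6) + (-1)·(1/3) = -16/3.
The best pure response is I with expected payoff 9/2.

9/2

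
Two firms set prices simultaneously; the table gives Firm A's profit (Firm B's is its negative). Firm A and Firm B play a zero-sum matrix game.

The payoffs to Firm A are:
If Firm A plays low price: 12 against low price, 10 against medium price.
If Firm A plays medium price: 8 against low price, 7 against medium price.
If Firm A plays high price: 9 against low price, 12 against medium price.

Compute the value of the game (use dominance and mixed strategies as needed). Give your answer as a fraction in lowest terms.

54/5

Row medium price is strictly dominated by row low price, so Firm A never plays it.
The remaining 2×2 game on (low price, high price) × (low price, medium price) has no saddle point. Let Firm A play low price with probability p; indifference gives 12p + 9(1−p) = 10p + 12(1−p), so p = 3/5.
Similarly Firm B's optimal q on low price is 2/5, and the value is 12·(2/5) + (10)·(3/5) = 54/5.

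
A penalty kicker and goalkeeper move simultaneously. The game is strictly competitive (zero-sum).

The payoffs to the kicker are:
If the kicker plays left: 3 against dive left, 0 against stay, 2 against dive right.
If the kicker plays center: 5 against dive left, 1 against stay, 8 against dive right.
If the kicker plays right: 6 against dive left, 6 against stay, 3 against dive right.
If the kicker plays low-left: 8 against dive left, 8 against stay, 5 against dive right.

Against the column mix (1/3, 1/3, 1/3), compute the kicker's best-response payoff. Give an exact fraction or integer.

7

left: (3)·(1/3) + (0)·(1/3) + (2)·(1/3) = 5/3.
center: (5)·(1/3) + (1)·(1/3) + (8)·(1/3) = 14/3.
right: (6)·(1/3) + (6)·(1/3) + (3)·(1/3) = 5.
low-left: (8)·(1/3) + (8)·(1/3) + (5)·(1/3) = 7.
The best pure response is low-left with expected payoff 7.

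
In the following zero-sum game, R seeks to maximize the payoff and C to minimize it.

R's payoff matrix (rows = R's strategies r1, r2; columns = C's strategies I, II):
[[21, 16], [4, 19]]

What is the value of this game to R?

67/4

Row minima are 16 and 4, so R's maximin is 16; column maxima are 21 and 19, so C's minimax is 19. These differ, so the equilibrium is in mixed strategies.
Let R play r1 with probability p. C is indifferent when 21p + 4(1−p) = 16p + 19(1−p), giving p = 3/4.
Let C play I with probability q. R is indifferent when 21q + 16(1−q) = 4q + 19(1−q), giving q = 3/20.
The value is 21·(3/20) + (16)·(17/20) = 67/4.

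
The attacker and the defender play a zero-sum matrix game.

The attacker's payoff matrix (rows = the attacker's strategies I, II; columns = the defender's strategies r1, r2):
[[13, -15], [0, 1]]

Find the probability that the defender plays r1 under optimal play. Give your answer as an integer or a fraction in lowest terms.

16/29

Row minima are -15 and 0, so the attacker's maximin is 0; column maxima are 13 and 1, so the defender's minimax is 1. These differ, so the equilibrium is in mixed strategies.
Let the defender play r1 with probability q. The attacker is indifferent when 13q − 15(1−q) = (1−q), giving q = 16/29.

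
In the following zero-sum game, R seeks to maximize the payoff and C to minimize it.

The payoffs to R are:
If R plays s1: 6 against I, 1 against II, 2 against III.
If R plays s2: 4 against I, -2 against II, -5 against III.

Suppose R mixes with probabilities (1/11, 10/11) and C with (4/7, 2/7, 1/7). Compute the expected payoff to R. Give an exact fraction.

14/11

Against (4/7, 2/7, 1/7), each row's expected payoff is s1: 4; s2: 1.
Taking the (1/11, 10/11)-weighted average: (1/11)·(4) + (10/11)·(1) = 14/11.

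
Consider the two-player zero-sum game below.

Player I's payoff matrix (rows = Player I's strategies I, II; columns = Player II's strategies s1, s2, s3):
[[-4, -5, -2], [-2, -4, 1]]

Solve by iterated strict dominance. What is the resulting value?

-4

Column s3 is strictly dominated by s1 for Player II (-4<-2, -2<1); eliminate s3.
Row I is strictly dominated by row II (-2>-4, -4>-5); eliminate I.
Column s1 is strictly dominated by s2 for Player II (-4<-2); eliminate s1.
Only (II, s2) remains, with payoff -4.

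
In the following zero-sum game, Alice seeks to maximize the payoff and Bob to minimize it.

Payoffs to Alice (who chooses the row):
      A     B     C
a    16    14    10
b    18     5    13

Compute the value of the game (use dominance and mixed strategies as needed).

Column A is strictly dominated by C for Bob (it gives Alice more in every row).
The remaining 2×2 game on (a, b) × (B, C) has no saddle point. Let Alice play a with probability p; indifference gives 14p + 5(1−p) = 10p + 13(1−p), so p = 2/3.
Similarly Bob's optimal q on B is 1/4, and the value is 14·(1/4) + (10)·(3/4) = 11.

11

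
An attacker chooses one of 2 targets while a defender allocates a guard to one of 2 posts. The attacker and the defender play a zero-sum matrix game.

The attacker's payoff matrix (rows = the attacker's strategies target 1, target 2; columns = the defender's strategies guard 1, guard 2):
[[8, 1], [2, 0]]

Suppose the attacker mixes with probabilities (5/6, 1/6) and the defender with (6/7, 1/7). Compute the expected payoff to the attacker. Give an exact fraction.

257/42

Against (6/7, 1/7), each row's expected payoff is target 1: 7; target 2: 12/7.
Taking the (5/6, 1/6)-weighted average: (5/6)·(7) + (1/6)·(12/7) = 257/42.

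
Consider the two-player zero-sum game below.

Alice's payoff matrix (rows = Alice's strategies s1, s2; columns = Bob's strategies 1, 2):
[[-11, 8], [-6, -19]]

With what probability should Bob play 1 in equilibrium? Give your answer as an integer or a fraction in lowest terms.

Row minima are -11 and -19, so Alice's maximin is -11; column maxima are -6 and 8, so Bob's minimax is -6. These differ, so the equilibrium is in mixed strategies.
Let Bob play 1 with probability q. Alice is indifferent when −11q + 8(1−q) = −6q − 19(1−q), giving q = 27/32.

27/32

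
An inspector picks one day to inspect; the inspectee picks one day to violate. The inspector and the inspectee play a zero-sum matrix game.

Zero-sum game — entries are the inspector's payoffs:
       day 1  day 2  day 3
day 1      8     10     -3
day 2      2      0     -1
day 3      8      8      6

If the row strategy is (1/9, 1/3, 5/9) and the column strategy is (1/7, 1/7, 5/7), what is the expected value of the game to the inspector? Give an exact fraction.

Against (1/7, 1/7, 5/7), each row's expected payoff is day 1: 3/7; day 2: -3/7; day 3: 46/7.
Taking the (1/9, 1/3, 5/9)-weighted average: (1/9)·(3/7) + (1/3)·(-3/7) + (5/9)·(46/7) = 32/9.

32/9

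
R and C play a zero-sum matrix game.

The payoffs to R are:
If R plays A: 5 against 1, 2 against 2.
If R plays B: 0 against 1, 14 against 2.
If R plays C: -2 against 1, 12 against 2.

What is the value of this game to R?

70/17

Row C is strictly dominated by row B, so R never plays it.
The remaining 2×2 game on (A, B) × (1, 2) has no saddle point. Let R play A with probability p; indifference gives 5p = 2p + 14(1−p), so p = 14/17.
Similarly C's optimal q on 1 is 12/17, and the value is 5·(12/17) + (2)·(5/17) = 70/17.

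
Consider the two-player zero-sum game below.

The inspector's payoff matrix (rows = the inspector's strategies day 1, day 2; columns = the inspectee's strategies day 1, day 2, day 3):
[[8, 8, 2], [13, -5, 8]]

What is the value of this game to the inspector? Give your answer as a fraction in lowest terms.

Column day 1 is strictly dominated by day 3 for the inspectee (it gives the inspector more in every row).
The remaining 2×2 game on (day 1, day 2) × (day 2, day 3) has no saddle point. Let the inspector play day 1 with probability p; indifference gives 8p − 5(1−p) = 2p + 8(1−p), so p = 13/19.
Similarly the inspectee's optimal q on day 2 is 6/19, and the value is 8·(6/19) + (2)·(13/19) = 74/19.

74/19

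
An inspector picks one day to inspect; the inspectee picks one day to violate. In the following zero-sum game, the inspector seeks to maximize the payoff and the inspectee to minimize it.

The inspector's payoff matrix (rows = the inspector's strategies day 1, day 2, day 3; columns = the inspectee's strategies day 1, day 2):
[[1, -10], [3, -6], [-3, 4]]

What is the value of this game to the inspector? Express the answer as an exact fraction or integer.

-3/8

Row day 1 is strictly dominated by row day 2, so the inspector never plays it.
The remaining 2×2 game on (day 2, day 3) × (day 1, day 2) has no saddle point. Let the inspector play day 2 with probability p; indifference gives 3p − 3(1−p) = −6p + 4(1−p), so p = 7/16.
Similarly the inspectee's optimal q on day 1 is 5/8, and the value is 3·(5/8) + (-6)·(3/8) = -3/8.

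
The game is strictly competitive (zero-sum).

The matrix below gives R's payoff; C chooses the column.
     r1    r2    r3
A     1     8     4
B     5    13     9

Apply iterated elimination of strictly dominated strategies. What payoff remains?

Column r3 is strictly dominated by r1 for C (1<4, 5<9); eliminate r3.
Row A is strictly dominated by row B (5>1, 13>8); eliminate A.
Column r2 is strictly dominated by r1 for C (5<13); eliminate r2.
Only (B, r1) remains, with payoff 5.

5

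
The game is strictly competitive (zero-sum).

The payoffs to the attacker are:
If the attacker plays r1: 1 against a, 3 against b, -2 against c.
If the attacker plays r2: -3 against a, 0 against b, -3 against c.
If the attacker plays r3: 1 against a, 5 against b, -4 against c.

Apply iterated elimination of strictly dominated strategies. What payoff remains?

Row r2 is strictly dominated by row r1 (1>-3, 3>0, -2>-3); eliminate r2.
Column b is strictly dominated by a for the defender (1<3, 1<5); eliminate b.
Column a is strictly dominated by c for the defender (-2<1, -4<1); eliminate a.
Row r3 is strictly dominated by row r1 (-2>-4); eliminate r3.
Only (r1, c) remains, with payoff -2.

-2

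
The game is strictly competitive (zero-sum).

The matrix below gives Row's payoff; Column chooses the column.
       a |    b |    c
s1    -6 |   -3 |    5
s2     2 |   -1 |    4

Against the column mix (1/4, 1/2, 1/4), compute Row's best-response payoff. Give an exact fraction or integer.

1

s1: (-6)·(1/4) + (-3)·(1/2) + (5)·(1/4) = -7/4.
s2: (2)·(1/4) + (-1)·(1/2) + (4)·(1/4) = 1.
The best pure response is s2 with expected payoff 1.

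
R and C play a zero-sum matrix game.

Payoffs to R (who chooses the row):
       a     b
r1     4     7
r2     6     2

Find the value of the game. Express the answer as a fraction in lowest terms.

34/7

Row minima are 4 and 2, so R's maximin is 4; column maxima are 6 and 7, so C's minimax is 6. These differ, so the equilibrium is in mixed strategies.
Let R play r1 with probability p. C is indifferent when 4p + 6(1−p) = 7p + 2(1−p), giving p = 4/7.
Let C play a with probability q. R is indifferent when 4q + 7(1−q) = 6q + 2(1−q), giving q = 5/7.
The value is 4·(5/7) + (7)·(2/7) = 34/7.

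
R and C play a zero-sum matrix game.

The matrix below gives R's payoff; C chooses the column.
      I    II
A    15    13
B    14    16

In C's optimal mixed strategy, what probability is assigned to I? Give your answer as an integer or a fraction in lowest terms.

3/4

Row minima are 13 and 14, so R's maximin is 14; column maxima are 15 and 16, so C's minimax is 15. These differ, so the equilibrium is in mixed strategies.
Let C play I with probability q. R is indifferent when 15q + 13(1−q) = 14q + 16(1−q), giving q = 3/4.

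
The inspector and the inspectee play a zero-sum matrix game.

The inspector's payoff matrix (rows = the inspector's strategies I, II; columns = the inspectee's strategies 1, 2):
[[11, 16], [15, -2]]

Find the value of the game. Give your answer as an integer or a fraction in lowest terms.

131/11

Row minima are 11 and -2, so the inspector's maximin is 11; column maxima are 15 and 16, so the inspectee's minimax is 15. These differ, so the equilibrium is in mixed strategies.
Let the inspector play I with probability p. The inspectee is indifferent when 11p + 15(1−p) = 16p − 2(1−p), giving p = 17/22.
Let the inspectee play 1 with probability q. The inspector is indifferent when 11q + 16(1−q) = 15q − 2(1−q), giving q = 9/11.
The value is 11·(9/11) + (16)·(2/11) = 131/11.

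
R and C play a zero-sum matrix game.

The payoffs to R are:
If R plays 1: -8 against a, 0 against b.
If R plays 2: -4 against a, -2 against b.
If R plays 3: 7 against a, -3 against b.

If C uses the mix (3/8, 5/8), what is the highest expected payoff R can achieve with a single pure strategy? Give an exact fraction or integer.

1: (-8)·(3/8) + (0)·(5/8) = -3.
2: (-4)·(3/8) + (-2)·(5/8) = -11/4.
3: (7)·(3/8) + (-3)·(5/8) = 3/4.
The best pure response is 3 with expected payoff 3/4.

3/4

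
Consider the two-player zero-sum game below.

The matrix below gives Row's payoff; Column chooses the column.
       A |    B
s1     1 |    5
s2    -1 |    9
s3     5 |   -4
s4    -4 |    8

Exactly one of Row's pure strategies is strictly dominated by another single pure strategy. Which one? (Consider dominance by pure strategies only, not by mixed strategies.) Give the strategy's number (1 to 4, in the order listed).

Compare s4 with s2: -1 > -4, 9 > 8.
So s2 strictly dominates s4 for Row; s4 is strictly dominated.

4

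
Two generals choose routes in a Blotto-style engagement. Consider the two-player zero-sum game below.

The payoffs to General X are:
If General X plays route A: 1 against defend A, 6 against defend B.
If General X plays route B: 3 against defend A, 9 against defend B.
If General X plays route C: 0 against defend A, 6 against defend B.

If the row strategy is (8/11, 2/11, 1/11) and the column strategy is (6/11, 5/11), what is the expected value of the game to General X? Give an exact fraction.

Against (6/11, 5/11), each row's expected payoff is route A: 36/11; route B: 63/11; route C: 30/11.
Taking the (8/11, 2/11, 1/11)-weighted average: (8/11)·(36/11) + (2/11)·(63/11) + (1/11)·(30/11) = 444/121.

444/121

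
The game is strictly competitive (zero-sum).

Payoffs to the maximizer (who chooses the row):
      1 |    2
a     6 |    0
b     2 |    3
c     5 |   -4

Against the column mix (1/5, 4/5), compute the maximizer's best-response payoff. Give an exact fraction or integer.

14/5

a: (6)·(1/5) + (0)·(4/5) = 6/5.
b: (2)·(1/5) + (3)·(4/5) = 14/5.
c: (5)·(1/5) + (-4)·(4/5) = -11/5.
The best pure response is b with expected payoff 14/5.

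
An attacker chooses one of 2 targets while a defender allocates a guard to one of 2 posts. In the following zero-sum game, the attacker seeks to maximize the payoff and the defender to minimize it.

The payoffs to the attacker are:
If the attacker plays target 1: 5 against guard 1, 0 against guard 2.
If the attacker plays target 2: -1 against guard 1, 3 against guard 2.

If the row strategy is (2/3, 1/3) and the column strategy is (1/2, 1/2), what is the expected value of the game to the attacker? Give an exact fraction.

2

Against (1/2, 1/2), each row's expected payoff is target 1: 5/2; target 2: 1.
Taking the (2/3, 1/3)-weighted average: (2/3)·(5/2) + (1/3)·(1) = 2.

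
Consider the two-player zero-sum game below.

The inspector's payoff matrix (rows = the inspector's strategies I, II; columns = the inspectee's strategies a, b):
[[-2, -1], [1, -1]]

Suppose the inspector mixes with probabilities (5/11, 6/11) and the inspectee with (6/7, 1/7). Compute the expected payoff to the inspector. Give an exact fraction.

-5/11

Against (6/7, 1/7), each row's expected payoff is I: -13/7; II: 5/7.
Taking the (5/11, 6/11)-weighted average: (5/11)·(-13/7) + (6/11)·(5/7) = -5/11.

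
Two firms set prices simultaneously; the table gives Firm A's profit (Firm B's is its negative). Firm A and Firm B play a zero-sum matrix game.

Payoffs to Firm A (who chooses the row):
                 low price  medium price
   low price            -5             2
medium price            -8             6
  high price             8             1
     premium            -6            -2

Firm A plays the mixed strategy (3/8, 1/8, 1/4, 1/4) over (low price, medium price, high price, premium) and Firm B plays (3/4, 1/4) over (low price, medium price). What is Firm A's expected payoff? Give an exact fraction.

-47/32

Against (3/4, 1/4), each row's expected payoff is low price: -13/4; medium price: -9/2; high price: 25/4; premium: -5.
Taking the (3/8, 1/8, 1/4, 1/4)-weighted average: (3/8)·(-13/4) + (1/8)·(-9/2) + (1/4)·(25/4) + (1/4)·(-5) = -47/32.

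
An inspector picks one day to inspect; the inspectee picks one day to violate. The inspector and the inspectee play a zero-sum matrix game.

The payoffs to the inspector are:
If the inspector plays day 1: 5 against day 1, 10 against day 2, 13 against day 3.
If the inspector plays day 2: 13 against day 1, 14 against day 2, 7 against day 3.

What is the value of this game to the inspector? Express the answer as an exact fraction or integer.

Column day 2 is strictly dominated by day 1 for the inspectee (it gives the inspector more in every row).
The remaining 2×2 game on (day 1, day 2) × (day 1, day 3) has no saddle point. Let the inspector play day 1 with probability p; indifference gives 5p + 13(1−p) = 13p + 7(1−p), so p = 3/7.
Similarly the inspectee's optimal q on day 1 is 3/7, and the value is 5·(3/7) + (13)·(4/7) = 67/7.

67/7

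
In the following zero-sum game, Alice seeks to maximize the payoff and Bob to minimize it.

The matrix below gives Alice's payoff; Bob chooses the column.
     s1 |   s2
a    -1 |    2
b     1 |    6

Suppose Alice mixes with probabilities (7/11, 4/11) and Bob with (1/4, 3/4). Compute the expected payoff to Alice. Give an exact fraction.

111/44

Against (1/4, 3/4), each row's expected payoff is a: 5/4; b: 19/4.
Taking the (7/11, 4/11)-weighted average: (7/11)·(5/4) + (4/11)·(19/4) = 111/44.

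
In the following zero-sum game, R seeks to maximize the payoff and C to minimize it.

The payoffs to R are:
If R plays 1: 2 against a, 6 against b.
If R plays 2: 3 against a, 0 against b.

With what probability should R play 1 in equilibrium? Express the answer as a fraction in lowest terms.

3/7

Row minima are 2 and 0, so R's maximin is 2; column maxima are 3 and 6, so C's minimax is 3. These differ, so the equilibrium is in mixed strategies.
Let R play 1 with probability p. C is indifferent when 2p + 3(1−p) = 6p, giving p = 3/7.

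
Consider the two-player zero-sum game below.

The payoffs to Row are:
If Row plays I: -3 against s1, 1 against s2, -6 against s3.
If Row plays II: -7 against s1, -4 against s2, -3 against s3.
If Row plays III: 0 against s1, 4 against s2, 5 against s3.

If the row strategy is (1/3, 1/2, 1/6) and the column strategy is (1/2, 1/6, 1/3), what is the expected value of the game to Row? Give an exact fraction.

Against (1/2, 1/6, 1/3), each row's expected payoff is I: -10/3; II: -31/6; III: 7/3.
Taking the (1/3, 1/2, 1/6)-weighted average: (1/3)·(-10/3) + (1/2)·(-31/6) + (1/6)·(7/3) = -119/36.

-119/36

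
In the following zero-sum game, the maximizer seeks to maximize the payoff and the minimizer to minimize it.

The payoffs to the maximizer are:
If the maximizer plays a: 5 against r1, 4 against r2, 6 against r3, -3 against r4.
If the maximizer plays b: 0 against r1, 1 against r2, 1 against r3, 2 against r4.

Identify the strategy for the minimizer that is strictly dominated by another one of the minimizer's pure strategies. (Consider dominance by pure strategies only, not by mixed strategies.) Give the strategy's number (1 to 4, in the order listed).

The minimizer prefers columns that give the maximizer less. Compare r3 with r1: 5 < 6, 0 < 1.
So r1 strictly dominates r3 for the minimizer; r3 is strictly dominated.

3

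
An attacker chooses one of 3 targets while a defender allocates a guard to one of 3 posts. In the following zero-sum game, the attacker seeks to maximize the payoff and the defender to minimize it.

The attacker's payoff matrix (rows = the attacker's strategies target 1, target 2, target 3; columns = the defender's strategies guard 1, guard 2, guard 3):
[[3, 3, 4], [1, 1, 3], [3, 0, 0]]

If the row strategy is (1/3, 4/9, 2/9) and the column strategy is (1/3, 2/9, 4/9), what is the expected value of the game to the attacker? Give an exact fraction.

Against (1/3, 2/9, 4/9), each row's expected payoff is target 1: 31/9; target 2: 17/9; target 3: 1.
Taking the (1/3, 4/9, 2/9)-weighted average: (1/3)·(31/9) + (4/9)·(17/9) + (2/9)·(1) = 179/81.

179/81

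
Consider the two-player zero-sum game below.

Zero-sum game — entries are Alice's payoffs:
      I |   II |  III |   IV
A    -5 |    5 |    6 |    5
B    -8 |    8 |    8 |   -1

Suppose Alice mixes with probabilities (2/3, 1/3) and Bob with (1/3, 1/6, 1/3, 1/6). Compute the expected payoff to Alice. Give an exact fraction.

Against (1/3, 1/6, 1/3, 1/6), each row's expected payoff is A: 2; B: 7/6.
Taking the (2/3, 1/3)-weighted average: (2/3)·(2) + (1/3)·(7/6) = 31/18.

31/18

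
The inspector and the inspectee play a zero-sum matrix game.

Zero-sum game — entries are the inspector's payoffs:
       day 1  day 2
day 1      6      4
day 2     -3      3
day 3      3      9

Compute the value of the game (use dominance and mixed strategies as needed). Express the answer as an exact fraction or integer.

Row day 2 is strictly dominated by row day 3, so the inspector never plays it.
The remaining 2×2 game on (day 1, day 3) × (day 1, day 2) has no saddle point. Let the inspector play day 1 with probability p; indifference gives 6p + 3(1−p) = 4p + 9(1−p), so p = 3/4.
Similarly the inspectee's optimal q on day 1 is 5/8, and the value is 6·(5/8) + (4)·(3/8) = 21/4.

21/4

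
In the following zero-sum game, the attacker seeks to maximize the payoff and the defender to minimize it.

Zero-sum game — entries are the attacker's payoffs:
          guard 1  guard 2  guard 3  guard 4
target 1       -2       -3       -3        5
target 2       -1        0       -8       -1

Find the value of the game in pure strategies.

Row minima: -3, -8 → the attacker's maximin is -3.
Column maxima: -1, 0, -3, 5 → the defender's minimax is -3.
They coincide at (target 1, guard 3), so the value is -3.

-3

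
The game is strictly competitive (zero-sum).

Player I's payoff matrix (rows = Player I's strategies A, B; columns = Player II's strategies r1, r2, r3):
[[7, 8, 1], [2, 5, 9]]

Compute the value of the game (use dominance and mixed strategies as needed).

Column r2 is strictly dominated by r1 for Player II (it gives Player I more in every row).
The remaining 2×2 game on (A, B) × (r1, r3) has no saddle point. Let Player I play A with probability p; indifference gives 7p + 2(1−p) = p + 9(1−p), so p = 7/13.
Similarly Player II's optimal q on r1 is 8/13, and the value is 7·(8/13) + (1)·(5/13) = 61/13.

61/13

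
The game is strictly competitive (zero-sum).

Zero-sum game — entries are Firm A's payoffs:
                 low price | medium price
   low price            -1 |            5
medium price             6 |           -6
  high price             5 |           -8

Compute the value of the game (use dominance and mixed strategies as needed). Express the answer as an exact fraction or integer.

Row high price is strictly dominated by row medium price, so Firm A never plays it.
The remaining 2×2 game on (low price, medium price) × (low price, medium price) has no saddle point. Let Firm A play low price with probability p; indifference gives −p + 6(1−p) = 5p − 6(1−p), so p = 2/3.
Similarly Firm B's optimal q on low price is 11/18, and the value is -1·(11/18) + (5)·(7/18) = 4/3.

4/3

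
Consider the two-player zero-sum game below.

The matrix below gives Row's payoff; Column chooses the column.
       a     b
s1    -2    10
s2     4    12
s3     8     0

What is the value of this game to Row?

Row s1 is strictly dominated by row s2, so Row never plays it.
The remaining 2×2 game on (s2, s3) × (a, b) has no saddle point. Let Row play s2 with probability p; indifference gives 4p + 8(1−p) = 12p, so p = 1/2.
Similarly Column's optimal q on a is 3/4, and the value is 4·(3/4) + (12)·(1/4) = 6.

6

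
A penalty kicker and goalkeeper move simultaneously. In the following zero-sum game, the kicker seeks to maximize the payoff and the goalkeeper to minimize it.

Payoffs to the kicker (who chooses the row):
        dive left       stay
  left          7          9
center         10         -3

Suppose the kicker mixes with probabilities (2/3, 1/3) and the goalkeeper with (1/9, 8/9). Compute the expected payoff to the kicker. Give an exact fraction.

Against (1/9, 8/9), each row's expected payoff is left: 79/9; center: -14/9.
Taking the (2/3, 1/3)-weighted average: (2/3)·(79/9) + (1/3)·(-14/9) = 16/3.

16/3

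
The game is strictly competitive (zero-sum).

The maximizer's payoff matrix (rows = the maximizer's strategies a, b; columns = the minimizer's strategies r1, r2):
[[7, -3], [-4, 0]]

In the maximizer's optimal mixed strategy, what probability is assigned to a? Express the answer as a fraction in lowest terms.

Row minima are -3 and -4, so the maximizer's maximin is -3; column maxima are 7 and 0, so the minimizer's minimax is 0. These differ, so the equilibrium is in mixed strategies.
Let the maximizer play a with probability p. The minimizer is indifferent when 7p − 4(1−p) = −3p, giving p = 2/7.

2/7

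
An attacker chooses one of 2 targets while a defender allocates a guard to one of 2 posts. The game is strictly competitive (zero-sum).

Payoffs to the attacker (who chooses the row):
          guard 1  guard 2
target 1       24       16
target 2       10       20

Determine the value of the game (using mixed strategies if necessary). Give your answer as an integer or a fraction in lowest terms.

160/9

Row minima are 16 and 10, so the attacker's maximin is 16; column maxima are 24 and 20, so the defender's minimax is 20. These differ, so the equilibrium is in mixed strategies.
Let the attacker play target 1 with probability p. The defender is indifferent when 24p + 10(1−p) = 16p + 20(1−p), giving p = 5/9.
Let the defender play guard 1 with probability q. The attacker is indifferent when 24q + 16(1−q) = 10q + 20(1−q), giving q = 2/9.
The value is 24·(2/9) + (16)·(7/9) = 160/9.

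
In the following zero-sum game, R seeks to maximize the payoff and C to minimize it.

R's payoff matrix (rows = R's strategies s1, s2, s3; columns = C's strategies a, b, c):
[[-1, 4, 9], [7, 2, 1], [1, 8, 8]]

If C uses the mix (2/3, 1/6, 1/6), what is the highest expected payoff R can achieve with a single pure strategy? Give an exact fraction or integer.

s1: (-1)·(2/3) + (4)·(1/6) + (9)·(1/6) = 3/2.
s2: (7)·(2/3) + (2)·(1/6) + (1)·(1/6) = 31/6.
s3: (1)·(2/3) + (8)·(1/6) + (8)·(1/6) = 10/3.
The best pure response is s2 with expected payoff 31/6.

31/6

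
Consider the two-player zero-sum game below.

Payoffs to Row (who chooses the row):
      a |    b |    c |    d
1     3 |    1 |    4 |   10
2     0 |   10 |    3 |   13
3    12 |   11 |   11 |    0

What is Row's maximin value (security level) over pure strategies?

1

The worst-case payoff for each row is 1: 1, 2: 0, 3: 0.
The best of these is 1.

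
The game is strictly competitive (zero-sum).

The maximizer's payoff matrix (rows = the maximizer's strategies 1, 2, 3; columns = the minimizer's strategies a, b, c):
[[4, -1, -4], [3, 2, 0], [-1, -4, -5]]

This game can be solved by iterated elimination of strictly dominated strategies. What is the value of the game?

0

Column a is strictly dominated by b for the minimizer (-1<4, 2<3, -4<-1); eliminate a.
Row 3 is strictly dominated by row 1 (-1>-4, -4>-5); eliminate 3.
Row 1 is strictly dominated by row 2 (2>-1, 0>-4); eliminate 1.
Column b is strictly dominated by c for the minimizer (0<2); eliminate b.
Only (2, c) remains, with payoff 0.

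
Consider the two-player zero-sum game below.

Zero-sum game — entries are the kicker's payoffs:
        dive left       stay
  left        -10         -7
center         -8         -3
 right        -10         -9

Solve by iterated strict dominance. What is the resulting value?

-8

Row left is strictly dominated by row center (-8>-10, -3>-7); eliminate left.
Column stay is strictly dominated by dive left for the goalkeeper (-8<-3, -10<-9); eliminate stay.
Row right is strictly dominated by row center (-8>-10); eliminate right.
Only (center, dive left) remains, with payoff -8.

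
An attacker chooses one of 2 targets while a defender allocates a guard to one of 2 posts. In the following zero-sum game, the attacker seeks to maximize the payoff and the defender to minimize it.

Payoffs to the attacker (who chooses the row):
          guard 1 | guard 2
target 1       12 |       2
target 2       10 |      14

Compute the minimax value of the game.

74/7

Row minima are 2 and 10, so the attacker's maximin is 10; column maxima are 12 and 14, so the defender's minimax is 12. These differ, so the equilibrium is in mixed strategies.
Let the attacker play target 1 with probability p. The defender is indifferent when 12p + 10(1−p) = 2p + 14(1−p), giving p = 2/7.
Let the defender play guard 1 with probability q. The attacker is indifferent when 12q + 2(1−q) = 10q + 14(1−q), giving q = 6/7.
The value is 12·(6/7) + (2)·(1/7) = 74/7.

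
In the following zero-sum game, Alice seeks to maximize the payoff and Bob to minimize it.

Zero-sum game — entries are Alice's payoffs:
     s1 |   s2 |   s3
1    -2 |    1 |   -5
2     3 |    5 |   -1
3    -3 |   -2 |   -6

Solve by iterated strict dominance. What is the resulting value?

Row 1 is strictly dominated by row 2 (3>-2, 5>1, -1>-5); eliminate 1.
Column s2 is strictly dominated by s1 for Bob (3<5, -3<-2); eliminate s2.
Row 3 is strictly dominated by row 2 (3>-3, -1>-6); eliminate 3.
Column s1 is strictly dominated by s3 for Bob (-1<3); eliminate s1.
Only (2, s3) remains, with payoff -1.

-1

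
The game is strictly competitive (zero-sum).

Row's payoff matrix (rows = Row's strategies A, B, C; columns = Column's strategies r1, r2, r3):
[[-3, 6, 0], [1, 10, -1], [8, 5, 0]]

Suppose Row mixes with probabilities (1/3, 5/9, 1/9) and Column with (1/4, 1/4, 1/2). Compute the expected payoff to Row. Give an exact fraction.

Against (1/4, 1/4, 1/2), each row's expected payoff is A: 3/4; B: 9/4; C: 13/4.
Taking the (1/3, 5/9, 1/9)-weighted average: (1/3)·(3/4) + (5/9)·(9/4) + (1/9)·(13/4) = 67/36.

67/36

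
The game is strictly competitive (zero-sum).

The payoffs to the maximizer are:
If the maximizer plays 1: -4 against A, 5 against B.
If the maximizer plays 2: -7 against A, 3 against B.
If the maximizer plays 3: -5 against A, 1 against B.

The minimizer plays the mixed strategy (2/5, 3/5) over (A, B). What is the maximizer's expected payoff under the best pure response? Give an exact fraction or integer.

7/5

1: (-4)·(2/5) + (5)·(3/5) = 7/5.
2: (-7)·(2/5) + (3)·(3/5) = -1.
3: (-5)·(2/5) + (1)·(3/5) = -7/5.
The best pure response is 1 with expected payoff 7/5.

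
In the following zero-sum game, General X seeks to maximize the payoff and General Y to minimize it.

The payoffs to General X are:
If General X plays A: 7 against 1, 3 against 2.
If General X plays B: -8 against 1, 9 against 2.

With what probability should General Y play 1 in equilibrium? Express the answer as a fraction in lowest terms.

Row minima are 3 and -8, so General X's maximin is 3; column maxima are 7 and 9, so General Y's minimax is 7. These differ, so the equilibrium is in mixed strategies.
Let General Y play 1 with probability q. General X is indifferent when 7q + 3(1−q) = −8q + 9(1−q), giving q = 2/7.

2/7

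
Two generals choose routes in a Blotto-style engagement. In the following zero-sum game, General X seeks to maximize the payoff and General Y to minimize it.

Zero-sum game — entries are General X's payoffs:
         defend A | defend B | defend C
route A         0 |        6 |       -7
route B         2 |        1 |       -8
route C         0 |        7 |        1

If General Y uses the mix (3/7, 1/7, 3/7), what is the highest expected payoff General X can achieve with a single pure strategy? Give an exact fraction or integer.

route A: (0)·(3/7) + (6)·(1/7) + (-7)·(3/7) = -15/7.
route B: (2)·(3/7) + (1)·(1/7) + (-8)·(3/7) = -17/7.
route C: (0)·(3/7) + (7)·(1/7) + (1)·(3/7) = 10/7.
The best pure response is route C with expected payoff 10/7.

10/7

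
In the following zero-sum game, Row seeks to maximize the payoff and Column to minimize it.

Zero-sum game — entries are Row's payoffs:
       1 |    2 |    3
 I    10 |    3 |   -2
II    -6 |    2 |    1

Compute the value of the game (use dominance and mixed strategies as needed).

Column 2 is strictly dominated by 3 for Column (it gives Row more in every row).
The remaining 2×2 game on (I, II) × (1, 3) has no saddle point. Let Row play I with probability p; indifference gives 10p − 6(1−p) = −2p + (1−p), so p = 7/19.
Similarly Column's optimal q on 1 is 3/19, and the value is 10·(3/19) + (-2)·(16/19) = -2/19.

-2/19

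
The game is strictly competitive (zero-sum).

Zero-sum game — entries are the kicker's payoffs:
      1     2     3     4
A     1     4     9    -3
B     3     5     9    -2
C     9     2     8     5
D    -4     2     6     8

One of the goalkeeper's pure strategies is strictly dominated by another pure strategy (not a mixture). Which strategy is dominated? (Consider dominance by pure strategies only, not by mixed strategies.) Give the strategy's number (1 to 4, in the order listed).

The goalkeeper prefers columns that give the kicker less. Compare 3 with 2: 4 < 9, 5 < 9, 2 < 8, 2 < 6.
So 2 strictly dominates 3 for the goalkeeper; 3 is strictly dominated.

3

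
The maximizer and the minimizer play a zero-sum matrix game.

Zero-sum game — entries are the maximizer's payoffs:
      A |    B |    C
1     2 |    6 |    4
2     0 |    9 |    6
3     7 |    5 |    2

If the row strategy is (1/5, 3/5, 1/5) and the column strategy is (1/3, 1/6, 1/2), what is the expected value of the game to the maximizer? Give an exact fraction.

64/15

Against (1/3, 1/6, 1/2), each row's expected payoff is 1: 11/3; 2: 9/2; 3: 25/6.
Taking the (1/5, 3/5, 1/5)-weighted average: (1/5)·(11/3) + (3/5)·(9/2) + (1/5)·(25/6) = 64/15.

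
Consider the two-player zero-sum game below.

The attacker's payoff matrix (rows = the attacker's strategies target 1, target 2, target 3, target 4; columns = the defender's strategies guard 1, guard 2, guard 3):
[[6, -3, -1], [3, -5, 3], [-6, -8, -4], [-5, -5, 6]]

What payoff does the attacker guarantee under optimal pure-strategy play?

-3

Row minima: -3, -5, -8, -5 → the attacker's maximin is -3.
Column maxima: 6, -3, 6 → the defender's minimax is -3.
They coincide at (target 1, guard 2), so the value is -3.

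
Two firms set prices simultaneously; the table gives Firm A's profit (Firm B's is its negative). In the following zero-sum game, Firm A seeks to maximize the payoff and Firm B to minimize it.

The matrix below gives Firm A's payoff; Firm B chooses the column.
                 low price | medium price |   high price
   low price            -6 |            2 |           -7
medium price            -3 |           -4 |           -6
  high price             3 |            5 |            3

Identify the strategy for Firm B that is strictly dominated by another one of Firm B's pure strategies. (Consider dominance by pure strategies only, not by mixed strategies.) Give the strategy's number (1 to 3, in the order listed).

2

Firm B prefers columns that give Firm A less. Compare medium price with high price: -7 < 2, -6 < -4, 3 < 5.
So high price strictly dominates medium price for Firm B; medium price is strictly dominated.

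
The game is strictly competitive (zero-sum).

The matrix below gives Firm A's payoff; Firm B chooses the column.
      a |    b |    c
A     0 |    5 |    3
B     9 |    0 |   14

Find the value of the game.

Column c is strictly dominated by a for Firm B (it gives Firm A more in every row).
The remaining 2×2 game on (A, B) × (a, b) has no saddle point. Let Firm A play A with probability p; indifference gives 9(1−p) = 5p, so p = 9/14.
Similarly Firm B's optimal q on a is 5/14, and the value is 0·(5/14) + (5)·(9/14) = 45/14.

45/14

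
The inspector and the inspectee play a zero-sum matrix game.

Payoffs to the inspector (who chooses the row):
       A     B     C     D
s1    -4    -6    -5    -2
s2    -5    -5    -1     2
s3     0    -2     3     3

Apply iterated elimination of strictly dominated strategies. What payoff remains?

Row s2 is strictly dominated by row s3 (0>-5, -2>-5, 3>-1, 3>2); eliminate s2.
Row s1 is strictly dominated by row s3 (0>-4, -2>-6, 3>-5, 3>-2); eliminate s1.
Column C is strictly dominated by A for the inspectee (0<3); eliminate C.
Column D is strictly dominated by A for the inspectee (0<3); eliminate D.
Column A is strictly dominated by B for the inspectee (-2<0); eliminate A.
Only (s3, B) remains, with payoff -2.

-2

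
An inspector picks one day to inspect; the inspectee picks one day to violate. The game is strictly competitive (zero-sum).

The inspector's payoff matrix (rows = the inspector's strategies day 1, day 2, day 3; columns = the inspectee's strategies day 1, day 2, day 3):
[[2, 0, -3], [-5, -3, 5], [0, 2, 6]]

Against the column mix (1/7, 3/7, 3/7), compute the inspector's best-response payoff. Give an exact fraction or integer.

day 1: (2)·(1/7) + (0)·(3/7) + (-3)·(3/7) = -1.
day 2: (-5)·(1/7) + (-3)·(3/7) + (5)·(3/7) = 1/7.
day 3: (0)·(1/7) + (2)·(3/7) + (6)·(3/7) = 24/7.
The best pure response is day 3 with expected payoff 24/7.

24/7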